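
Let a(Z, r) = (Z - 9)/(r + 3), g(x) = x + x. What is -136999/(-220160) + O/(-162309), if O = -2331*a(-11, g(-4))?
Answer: 1156616311/1701616640 ≈ 0.67972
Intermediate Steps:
g(x) = 2*x
a(Z, r) = (-9 + Z)/(3 + r)
O = -9324 (O = -2331*(-9 - 11)/(3 + 2*(-4)) = -2331*(-20)/(3 - 8) = -2331*(-20)/(-5) = -(-2331)*(-20)/5 = -2331*4 = -9324)
-136999/(-220160) + O/(-162309) = -136999/(-220160) - 9324/(-162309) = -136999*(-1/220160) - 9324*(-1/162309) = 136999/220160 + 444/7729 = 1156616311/1701616640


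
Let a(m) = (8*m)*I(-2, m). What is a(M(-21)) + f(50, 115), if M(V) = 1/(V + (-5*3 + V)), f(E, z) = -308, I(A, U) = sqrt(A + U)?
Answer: -308 - 8*I*sqrt(6555)/3249 ≈ -308.0 - 0.19935*I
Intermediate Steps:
M(V) = 1/(-15 + 2*V) (M(V) = 1/(V + (-15 + V)) = 1/(-15 + 2*V))
a(m) = 8*m*sqrt(-2 + m) (a(m) = (8*m)*sqrt(-2 + m) = 8*m*sqrt(-2 + m))
a(M(-21)) + f(50, 115) = 8*sqrt(-2 + 1/(-15 + 2*(-21)))/(-15 + 2*(-21)) - 308 = 8*sqrt(-2 + 1/(-15 - 42))/(-15 - 42) - 308 = 8*sqrt(-2 + 1/(-57))/(-57) - 308 = 8*(-1/57)*sqrt(-2 - 1/57) - 308 = 8*(-1/57)*sqrt(-115/57) - 308 = 8*(-1/57)*(I*sqrt(6555)/57) - 308 = -8*I*sqrt(6555)/3249 - 308 = -308 - 8*I*sqrt(6555)/3249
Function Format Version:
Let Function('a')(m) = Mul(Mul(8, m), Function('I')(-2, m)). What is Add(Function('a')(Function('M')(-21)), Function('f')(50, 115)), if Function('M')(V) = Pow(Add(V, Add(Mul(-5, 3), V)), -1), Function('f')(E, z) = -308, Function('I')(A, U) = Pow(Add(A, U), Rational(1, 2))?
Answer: Add(-308, Mul(Rational(-8, 3249), I, Pow(6555, Rational(1, 2)))) ≈ Add(-308.00, Mul(-0.19935, I))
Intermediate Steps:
Function('M')(V) = Pow(Add(-15, Mul(2, V)), -1) (Function('M')(V) = Pow(Add(V, Add(-15, V)), -1) = Pow(Add(-15, Mul(2, V)), -1))
Function('a')(m) = Mul(8, m, Pow(Add(-2, m), Rational(1, 2))) (Function('a')(m) = Mul(Mul(8, m), Pow(Add(-2, m), Rational(1, 2))) = Mul(8, m, Pow(Add(-2, m), Rational(1, 2))))
Add(Function('a')(Function('M')(-21)), Function('f')(50, 115)) = Add(Mul(8, Pow(Add(-15, Mul(2, -21)), -1), Pow(Add(-2, Pow(Add(-15, Mul(2, -21)), -1)), Rational(1, 2))), -308) = Add(Mul(8, Pow(Add(-15, -42), -1), Pow(Add(-2, Pow(Add(-15, -42), -1)), Rational(1, 2))), -308) = Add(Mul(8, Pow(-57, -1), Pow(Add(-2, Pow(-57, -1)), Rational(1, 2))), -308) = Add(Mul(8, Rational(-1, 57), Pow(Add(-2, Rational(-1, 57)), Rational(1, 2))), -308) = Add(Mul(8, Rational(-1, 57), Pow(Rational(-115, 57), Rational(1, 2))), -308) = Add(Mul(8, Rational(-1, 57), Mul(Rational(1, 57), I, Pow(6555, Rational(1, 2)))), -308) = Add(Mul(Rational(-8, 3249), I, Pow(6555, Rational(1, 2))), -308) = Add(-308, Mul(Rational(-8, 3249), I, Pow(6555, Rational(1, 2))))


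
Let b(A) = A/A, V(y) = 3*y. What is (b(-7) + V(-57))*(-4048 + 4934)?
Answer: -150620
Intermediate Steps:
b(A) = 1
(b(-7) + V(-57))*(-4048 + 4934) = (1 + 3*(-57))*(-4048 + 4934) = (1 - 171)*886 = -170*886 = -150620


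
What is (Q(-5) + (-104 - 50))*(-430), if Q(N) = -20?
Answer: 74820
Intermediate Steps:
(Q(-5) + (-104 - 50))*(-430) = (-20 + (-104 - 50))*(-430) = (-20 - 154)*(-430) = -174*(-430) = 74820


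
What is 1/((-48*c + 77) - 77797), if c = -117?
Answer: -1/72104 ≈ -1.3869e-5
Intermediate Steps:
1/((-48*c + 77) - 77797) = 1/((-48*(-117) + 77) - 77797) = 1/((5616 + 77) - 77797) = 1/(5693 - 77797) = 1/(-72104) = -1/72104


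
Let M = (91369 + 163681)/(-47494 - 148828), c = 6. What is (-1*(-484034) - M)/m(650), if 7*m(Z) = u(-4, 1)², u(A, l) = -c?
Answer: 15837796333/168276 ≈ 94118.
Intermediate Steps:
u(A, l) = -6 (u(A, l) = -1*6 = -6)
M = -127525/98161 (M = 255050/(-196322) = 255050*(-1/196322) = -127525/98161 ≈ -1.2991)
m(Z) = 36/7 (m(Z) = (⅐)*(-6)² = (⅐)*36 = 36/7)
(-1*(-484034) - M)/m(650) = (-1*(-484034) - 1*(-127525/98161))/(36/7) = (484034 + 127525/98161)*(7/36) = (47513388999/98161)*(7/36) = 15837796333/168276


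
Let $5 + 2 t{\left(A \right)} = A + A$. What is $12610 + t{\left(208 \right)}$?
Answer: $\frac{25631}{2} \approx 12816.0$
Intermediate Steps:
$t{\left(A \right)} = - \frac{5}{2} + A$ ($t{\left(A \right)} = - \frac{5}{2} + \frac{A + A}{2} = - \frac{5}{2} + \frac{2 A}{2} = - \frac{5}{2} + A$)
$12610 + t{\left(208 \right)} = 12610 + \left(- \frac{5}{2} + 208\right) = 12610 + \frac{411}{2} = \frac{25631}{2}$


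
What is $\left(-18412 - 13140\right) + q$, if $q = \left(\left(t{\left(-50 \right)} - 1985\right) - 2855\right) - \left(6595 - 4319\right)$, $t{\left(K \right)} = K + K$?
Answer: $-38768$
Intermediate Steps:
$t{\left(K \right)} = 2 K$
$q = -7216$ ($q = \left(\left(2 \left(-50\right) - 1985\right) - 2855\right) - \left(6595 - 4319\right) = \left(\left(-100 - 1985\right) - 2855\right) - 2276 = \left(-2085 - 2855\right) - 2276 = -4940 - 2276 = -7216$)
$\left(-18412 - 13140\right) + q = \left(-18412 - 13140\right) - 7216 = -31552 - 7216 = -38768$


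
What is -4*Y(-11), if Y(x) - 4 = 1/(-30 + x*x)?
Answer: -1460/91 ≈ -16.044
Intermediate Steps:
Y(x) = 4 + 1/(-30 + x²) (Y(x) = 4 + 1/(-30 + x*x) = 4 + 1/(-30 + x²))
-4*Y(-11) = -4*(-119 + 4*(-11)²)/(-30 + (-11)²) = -4*(-119 + 4*121)/(-30 + 121) = -4*(-119 + 484)/91 = -4*365/91 = -1460/91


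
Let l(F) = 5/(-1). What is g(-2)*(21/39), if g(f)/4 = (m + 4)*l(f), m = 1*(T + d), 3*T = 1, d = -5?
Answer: 280/39 ≈ 7.1795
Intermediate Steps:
T = 1/3 (T = (1/3)*1 = 1/3 ≈ 0.33333)
l(F) = -5 (l(F) = 5*(-1) = -5)
m = -14/3 (m = 1*(1/3 - 5) = 1*(-14/3) = -14/3 ≈ -4.6667)
g(f) = 40/3 (g(f) = 4*((-14/3 + 4)*(-5)) = 4*(-2/3*(-5)) = 4*(10/3) = 40/3)
g(-2)*(21/39) = 40*(21/39)/3 = 40*(21*(1/39))/3 = (40/3)*(7/13) = 280/39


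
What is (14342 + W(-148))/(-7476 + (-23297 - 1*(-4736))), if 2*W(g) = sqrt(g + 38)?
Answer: -14342/26037 - I*sqrt(110)/52074 ≈ -0.55083 - 0.00020141*I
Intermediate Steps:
W(g) = sqrt(38 + g)/2 (W(g) = sqrt(g + 38)/2 = sqrt(38 + g)/2)
(14342 + W(-148))/(-7476 + (-23297 - 1*(-4736))) = (14342 + sqrt(38 - 148)/2)/(-7476 + (-23297 - 1*(-4736))) = (14342 + sqrt(-110)/2)/(-7476 + (-23297 + 4736)) = (14342 + (I*sqrt(110))/2)/(-7476 - 18561) = (14342 + I*sqrt(110)/2)/(-26037) = (14342 + I*sqrt(110)/2)*(-1/26037) = -14342/26037 - I*sqrt(110)/52074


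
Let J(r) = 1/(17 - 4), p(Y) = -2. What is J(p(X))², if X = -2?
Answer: 1/169 ≈ 0.0059172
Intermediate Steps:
J(r) = 1/13
J(p(X))² = (1/13)² = 1/169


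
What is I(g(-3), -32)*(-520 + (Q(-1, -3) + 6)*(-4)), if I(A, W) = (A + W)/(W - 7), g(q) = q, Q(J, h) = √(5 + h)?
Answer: -19040/39 - 140*√2/39 ≈ -493.28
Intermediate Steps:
I(A, W) = (A + W)/(-7 + W)
I(g(-3), -32)*(-520 + (Q(-1, -3) + 6)*(-4)) = ((-3 - 32)/(-7 - 32))*(-520 + (√(5 - 3) + 6)*(-4)) = (-35/(-39))*(-520 + (√2 + 6)*(-4)) = (-1/39*(-35))*(-520 + (6 + √2)*(-4)) = 35*(-520 + (-24 - 4*√2))/39 = 35*(-544 - 4*√2)/39 = -19040/39 - 140*√2/39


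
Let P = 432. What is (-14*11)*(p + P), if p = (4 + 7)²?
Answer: -85162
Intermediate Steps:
p = 121 (p = 11² = 121)
(-14*11)*(p + P) = (-14*11)*(121 + 432) = -154*553 = -85162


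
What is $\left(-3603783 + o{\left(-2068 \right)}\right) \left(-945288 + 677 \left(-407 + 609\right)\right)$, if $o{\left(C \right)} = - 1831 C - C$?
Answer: $-149411423462$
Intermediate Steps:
$o{\left(C \right)} = - 1832 C$
$\left(-3603783 + o{\left(-2068 \right)}\right) \left(-945288 + 677 \left(-407 + 609\right)\right) = \left(-3603783 - -3788576\right) \left(-945288 + 677 \left(-407 + 609\right)\right) = \left(-3603783 + 3788576\right) \left(-945288 + 677 \cdot 202\right) = 184793 \left(-945288 + 136754\right) = 184793 \left(-808534\right) = -149411423462$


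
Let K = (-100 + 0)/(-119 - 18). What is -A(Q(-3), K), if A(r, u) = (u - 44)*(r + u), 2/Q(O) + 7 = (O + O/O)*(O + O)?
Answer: 4588272/93845 ≈ 48.892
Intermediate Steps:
Q(O) = 2/(-7 + 2*O*(1 + O)) (Q(O) = 2/(-7 + (O + O/O)*(O + O)) = 2/(-7 + (O + 1)*(2*O)) = 2/(-7 + (1 + O)*(2*O)) = 2/(-7 + 2*O*(1 + O)))
K = 100/137 (K = -100/(-137) = -100*(-1/137) = 100/137 ≈ 0.72993)
A(r, u) = (-44 + u)*(r + u)
-A(Q(-3), K) = -((100/137)² - 88/(-7 + 2*(-3) + 2*(-3)²) - 44*100/137 + (2/(-7 + 2*(-3) + 2*(-3)²))*(100/137)) = -(10000/18769 - 88/(-7 - 6 + 2*9) - 4400/137 + (2/(-7 - 6 + 2*9))*(100/137)) = -(10000/18769 - 88/(-7 - 6 + 18) - 4400/137 + (2/(-7 - 6 + 18))*(100/137)) = -(10000/18769 - 88/5 - 4400/137 + (2/5)*(100/137)) = -(10000/18769 - 88/5 - 4400/137 + (2*(⅕))*(100/137)) = -(10000/18769 - 44*⅖ - 4400/137 + (⅖)*(100/137)) = -(10000/18769 - 88/5 - 4400/137 + 40/137) = -1*(-4588272/93845) = 4588272/93845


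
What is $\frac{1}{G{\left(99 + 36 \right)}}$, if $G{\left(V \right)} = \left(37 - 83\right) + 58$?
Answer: $\frac{1}{12} \approx 0.083333$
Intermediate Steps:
$G{\left(V \right)} = 12$ ($G{\left(V \right)} = -46 + 58 = 12$)
$\frac{1}{G{\left(99 + 36 \right)}} = \frac{1}{12}$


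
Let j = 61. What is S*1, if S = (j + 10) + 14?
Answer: 85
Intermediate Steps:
S = 85 (S = (61 + 10) + 14 = 71 + 14 = 85)
S*1 = 85*1 = 85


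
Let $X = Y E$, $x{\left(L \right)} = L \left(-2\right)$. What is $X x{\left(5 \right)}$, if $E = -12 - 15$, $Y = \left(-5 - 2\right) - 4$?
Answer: $-2970$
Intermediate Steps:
$x{\left(L \right)} = - 2 L$
$Y = -11$ ($Y = -7 - 4 = -11$)
$E = -27$
$X = 297$ ($X = \left(-11\right) \left(-27\right) = 297$)
$X x{\left(5 \right)} = 297 \left(\left(-2\right) 5\right) = 297 \left(-10\right) = -2970$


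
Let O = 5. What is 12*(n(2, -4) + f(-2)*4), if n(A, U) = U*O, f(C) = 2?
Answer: -144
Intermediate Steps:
n(A, U) = 5*U (n(A, U) = U*5 = 5*U)
12*(n(2, -4) + f(-2)*4) = 12*(5*(-4) + 2*4) = 12*(-20 + 8) = 12*(-12) = -144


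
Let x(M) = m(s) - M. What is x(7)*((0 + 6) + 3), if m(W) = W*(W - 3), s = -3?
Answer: 99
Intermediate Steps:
m(W) = W*(-3 + W)
x(M) = 18 - M (x(M) = -3*(-3 - 3) - M = -3*(-6) - M = 18 - M)
x(7)*((0 + 6) + 3) = (18 - 1*7)*((0 + 6) + 3) = (18 - 7)*(6 + 3) = 11*9 = 99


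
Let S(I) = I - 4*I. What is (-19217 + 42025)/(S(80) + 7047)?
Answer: 22808/6807 ≈ 3.3507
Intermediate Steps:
S(I) = -3*I
(-19217 + 42025)/(S(80) + 7047) = (-19217 + 42025)/(-3*80 + 7047) = 22808/(-240 + 7047) = 22808/6807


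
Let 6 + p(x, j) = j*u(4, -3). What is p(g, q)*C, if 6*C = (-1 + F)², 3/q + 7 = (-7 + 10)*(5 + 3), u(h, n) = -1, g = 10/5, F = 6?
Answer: -875/34 ≈ -25.735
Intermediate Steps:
g = 2 (g = 10*(⅕) = 2)
q = 3/17 (q = 3/(-7 + (-7 + 10)*(5 + 3)) = 3/(-7 + 3*8) = 3/(-7 + 24) = 3/17 ≈ 0.17647)
C = 25/6 (C = (-1 + 6)²/6 = (⅙)*5² = (⅙)*25 = 25/6 ≈ 4.1667)
p(x, j) = -6 - j (p(x, j) = -6 + j*(-1) = -6 - j)
p(g, q)*C = (-6 - 1*3/17)*(25/6) = (-6 - 3/17)*(25/6) = -105/17*25/6 = -875/34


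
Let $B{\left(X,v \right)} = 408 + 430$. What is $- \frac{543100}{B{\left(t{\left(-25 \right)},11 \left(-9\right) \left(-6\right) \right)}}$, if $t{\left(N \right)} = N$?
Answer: $- \frac{271550}{419} \approx -648.09$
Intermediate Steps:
$B{\left(X,v \right)} = 838$
$- \frac{543100}{B{\left(t{\left(-25 \right)},11 \left(-9\right) \left(-6\right) \right)}} = - \frac{543100}{838} = \left(-543100\right) \frac{1}{838} = - \frac{271550}{419}$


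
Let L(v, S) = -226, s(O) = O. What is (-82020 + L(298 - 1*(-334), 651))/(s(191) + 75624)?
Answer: -1394/1285 ≈ -1.0848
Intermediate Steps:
(-82020 + L(298 - 1*(-334), 651))/(s(191) + 75624) = (-82020 - 226)/(191 + 75624) = -82246/75815 = -82246*1/75815 = -1394/1285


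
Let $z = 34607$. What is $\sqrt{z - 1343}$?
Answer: $12 \sqrt{231} \approx 182.38$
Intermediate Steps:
$\sqrt{z - 1343} = \sqrt{34607 - 1343} = \sqrt{33264} = 12 \sqrt{231}$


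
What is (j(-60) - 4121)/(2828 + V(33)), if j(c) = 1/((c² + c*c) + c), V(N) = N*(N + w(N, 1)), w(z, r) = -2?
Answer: -29423939/27496140 ≈ -1.0701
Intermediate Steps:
V(N) = N*(-2 + N) (V(N) = N*(N - 2) = N*(-2 + N))
j(c) = 1/(c + 2*c²) (j(c) = 1/((c² + c²) + c) = 1/(2*c² + c) = 1/(c + 2*c²))
(j(-60) - 4121)/(2828 + V(33)) = (1/((-60)*(1 + 2*(-60))) - 4121)/(2828 + 33*(-2 + 33)) = (-1/(60*(1 - 120)) - 4121)/(2828 + 33*31) = (-1/60/(-119) - 4121)/(2828 + 1023) = (-1/60*(-1/119) - 4121)/3851 = (1/7140 - 4121)*(1/3851) = -29423939/7140*1/3851 = -29423939/27496140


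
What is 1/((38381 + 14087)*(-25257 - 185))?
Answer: -1/1334890856 ≈ -7.4913e-10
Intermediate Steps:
1/((38381 + 14087)*(-25257 - 185)) = 1/(52468*(-25442)) = 1/(-1334890856) = -1/1334890856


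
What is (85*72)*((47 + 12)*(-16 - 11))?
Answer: -9749160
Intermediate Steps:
(85*72)*((47 + 12)*(-16 - 11)) = 6120*(59*(-27)) = 6120*(-1593) = -9749160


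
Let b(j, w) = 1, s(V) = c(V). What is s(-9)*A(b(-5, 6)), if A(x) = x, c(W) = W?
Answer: -9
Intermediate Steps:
s(V) = V
s(-9)*A(b(-5, 6)) = -9*1 = -9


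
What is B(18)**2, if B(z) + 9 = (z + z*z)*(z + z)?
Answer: 151363809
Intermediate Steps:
B(z) = -9 + 2*z*(z + z**2) (B(z) = -9 + (z + z*z)*(z + z) = -9 + (z + z**2)*(2*z) = -9 + 2*z*(z + z**2))
B(18)**2 = (-9 + 2*18**2 + 2*18**3)**2 = (-9 + 2*324 + 2*5832)**2 = (-9 + 648 + 11664)**2 = 12303**2 = 151363809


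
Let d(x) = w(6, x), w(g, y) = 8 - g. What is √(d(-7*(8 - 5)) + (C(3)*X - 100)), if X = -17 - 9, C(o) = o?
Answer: 4*I*√11 ≈ 13.266*I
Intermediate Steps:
X = -26
d(x) = 2 (d(x) = 8 - 1*6 = 8 - 6 = 2)
√(d(-7*(8 - 5)) + (C(3)*X - 100)) = √(2 + (3*(-26) - 100)) = √(2 + (-78 - 100)) = √(2 - 178) = √(-176) = 4*I*√11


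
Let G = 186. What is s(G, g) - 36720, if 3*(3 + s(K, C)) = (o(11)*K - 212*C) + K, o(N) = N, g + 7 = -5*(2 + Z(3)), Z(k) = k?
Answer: -101153/3 ≈ -33718.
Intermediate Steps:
g = -32 (g = -7 - 5*(2 + 3) = -7 - 5*5 = -7 - 25 = -32)
s(K, C) = -3 + 4*K - 212*C/3 (s(K, C) = -3 + ((11*K - 212*C) + K)/3 = -3 + ((-212*C + 11*K) + K)/3 = -3 + (-212*C + 12*K)/3 = -3 + (4*K - 212*C/3) = -3 + 4*K - 212*C/3)
s(G, g) - 36720 = (-3 + 4*186 - 212/3*(-32)) - 36720 = (-3 + 744 + 6784/3) - 36720 = 9007/3 - 36720 = -101153/3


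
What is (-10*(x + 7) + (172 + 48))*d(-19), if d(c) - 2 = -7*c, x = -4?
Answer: 25650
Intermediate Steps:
d(c) = 2 - 7*c
(-10*(x + 7) + (172 + 48))*d(-19) = (-10*(-4 + 7) + (172 + 48))*(2 - 7*(-19)) = (-10*3 + 220)*(2 + 133) = (-30 + 220)*135 = 190*135 = 25650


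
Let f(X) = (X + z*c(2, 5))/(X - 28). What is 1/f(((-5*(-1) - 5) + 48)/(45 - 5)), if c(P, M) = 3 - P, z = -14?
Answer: 67/32 ≈ 2.0938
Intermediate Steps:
f(X) = (-14 + X)/(-28 + X) (f(X) = (X - 14*(3 - 1*2))/(X - 28) = (X - 14*(3 - 2))/(-28 + X) = (X - 14*1)/(-28 + X) = (X - 14)/(-28 + X) = (-14 + X)/(-28 + X))
1/f(((-5*(-1) - 5) + 48)/(45 - 5)) = 1/((-14 + ((-5*(-1) - 5) + 48)/(45 - 5))/(-28 + ((-5*(-1) - 5) + 48)/(45 - 5))) = 1/((-14 + ((5 - 5) + 48)/40)/(-28 + ((5 - 5) + 48)/40)) = 1/((-14 + (0 + 48)*(1/40))/(-28 + (0 + 48)*(1/40))) = 1/((-14 + 48*(1/40))/(-28 + 48*(1/40))) = 1/((-14 + 6/5)/(-28 + 6/5)) = 1/(-64/5/(-134/5)) = 1/(-5/134*(-64/5)) = 1/(32/67) = 67/32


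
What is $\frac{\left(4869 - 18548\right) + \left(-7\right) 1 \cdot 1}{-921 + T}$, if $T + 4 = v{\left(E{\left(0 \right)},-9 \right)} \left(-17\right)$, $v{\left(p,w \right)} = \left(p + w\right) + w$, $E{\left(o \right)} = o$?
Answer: $\frac{13686}{619} \approx 22.11$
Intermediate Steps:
$v{\left(p,w \right)} = p + 2 w$
$T = 302$ ($T = -4 + \left(0 + 2 \left(-9\right)\right) \left(-17\right) = -4 + \left(0 - 18\right) \left(-17\right) = -4 - -306 = -4 + 306 = 302$)
$\frac{\left(4869 - 18548\right) + \left(-7\right) 1 \cdot 1}{-921 + T} = \frac{\left(4869 - 18548\right) + \left(-7\right) 1 \cdot 1}{-921 + 302} = \frac{\left(4869 - 18548\right) - 7}{-619} = \left(-13679 - 7\right) \left(- \frac{1}{619}\right) = \left(-13686\right) \left(- \frac{1}{619}\right) = \frac{13686}{619}$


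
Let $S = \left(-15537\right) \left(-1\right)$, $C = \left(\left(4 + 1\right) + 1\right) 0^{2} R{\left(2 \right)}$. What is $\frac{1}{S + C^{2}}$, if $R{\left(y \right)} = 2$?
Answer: $\frac{1}{15537} \approx 6.4363 \cdot 10^{-5}$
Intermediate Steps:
$C = 0$ ($C = \left(\left(4 + 1\right) + 1\right) 0^{2} \cdot 2 = \left(5 + 1\right) 0 \cdot 2 = 6 \cdot 0 \cdot 2 = 0 \cdot 2 = 0$)
$S = 15537$
$\frac{1}{S + C^{2}} = \frac{1}{15537 + 0^{2}} = \frac{1}{15537 + 0} = \frac{1}{15537}$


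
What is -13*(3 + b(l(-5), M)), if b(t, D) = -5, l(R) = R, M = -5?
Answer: 26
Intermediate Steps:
-13*(3 + b(l(-5), M)) = -13*(3 - 5) = -13*(-2) = 26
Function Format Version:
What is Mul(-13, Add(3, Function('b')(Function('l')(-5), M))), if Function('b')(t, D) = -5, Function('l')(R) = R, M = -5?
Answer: 26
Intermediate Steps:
Mul(-13, Add(3, Function('b')(Function('l')(-5), M))) = Mul(-13, Add(3, -5)) = Mul(-13, -2) = 26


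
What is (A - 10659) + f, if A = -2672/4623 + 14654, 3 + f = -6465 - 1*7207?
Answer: -44753312/4623 ≈ -9680.6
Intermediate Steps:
f = -13675 (f = -3 + (-6465 - 1*7207) = -3 + (-6465 - 7207) = -3 - 13672 = -13675)
A = 67742770/4623 (A = -2672*1/4623 + 14654 = -2672/4623 + 14654 = 67742770/4623 ≈ 14653.)
(A - 10659) + f = (67742770/4623 - 10659) - 13675 = 18466213/4623 - 13675 = -44753312/4623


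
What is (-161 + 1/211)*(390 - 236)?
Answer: -5231380/211 ≈ -24793.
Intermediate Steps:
(-161 + 1/211)*(390 - 236) = (-161 + 1/211)*154 = -33970/211*154 = -5231380/211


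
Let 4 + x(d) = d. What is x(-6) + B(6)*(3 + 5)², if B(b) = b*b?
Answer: 2294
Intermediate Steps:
B(b) = b²
x(d) = -4 + d
x(-6) + B(6)*(3 + 5)² = (-4 - 6) + 6²*(3 + 5)² = -10 + 36*8² = -10 + 36*64 = -10 + 2304 = 2294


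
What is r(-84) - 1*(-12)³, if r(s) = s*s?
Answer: 8784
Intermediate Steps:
r(s) = s²
r(-84) - 1*(-12)³ = (-84)² - 1*(-12)³ = 7056 - 1*(-1728) = 7056 + 1728 = 8784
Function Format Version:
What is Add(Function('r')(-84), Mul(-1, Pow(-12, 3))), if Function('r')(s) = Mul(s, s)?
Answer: 8784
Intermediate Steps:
Function('r')(s) = Pow(s, 2)
Add(Function('r')(-84), Mul(-1, Pow(-12, 3))) = Add(Pow(-84, 2), Mul(-1, Pow(-12, 3))) = Add(7056, Mul(-1, -1728)) = Add(7056, 1728) = 8784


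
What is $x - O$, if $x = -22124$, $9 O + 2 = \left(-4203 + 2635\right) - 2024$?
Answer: $- \frac{65174}{3} \approx -21725.0$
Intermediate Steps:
$O = - \frac{1198}{3}$ ($O = - \frac{2}{9} + \frac{\left(-4203 + 2635\right) - 2024}{9} = - \frac{2}{9} + \frac{-1568 - 2024}{9} = - \frac{2}{9} + \frac{1}{9} \left(-3592\right) = - \frac{2}{9} - \frac{3592}{9} = - \frac{1198}{3} \approx -399.33$)
$x - O = -22124 - - \frac{1198}{3} = -22124 + \frac{1198}{3} = - \frac{65174}{3}$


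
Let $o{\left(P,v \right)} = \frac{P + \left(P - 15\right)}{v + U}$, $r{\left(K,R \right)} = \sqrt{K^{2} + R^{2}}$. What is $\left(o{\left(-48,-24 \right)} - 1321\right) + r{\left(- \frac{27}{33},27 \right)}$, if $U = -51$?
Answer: $- \frac{32988}{25} + \frac{9 \sqrt{1090}}{11} \approx -1292.5$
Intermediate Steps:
$o{\left(P,v \right)} = \frac{-15 + 2 P}{-51 + v}$ ($o{\left(P,v \right)} = \frac{P + \left(P - 15\right)}{v - 51} = \frac{P + \left(-15 + P\right)}{-51 + v} = \frac{-15 + 2 P}{-51 + v}$)
$\left(o{\left(-48,-24 \right)} - 1321\right) + r{\left(- \frac{27}{33},27 \right)} = \left(\frac{-15 + 2 \left(-48\right)}{-51 - 24} - 1321\right) + \sqrt{\left(- \frac{27}{33}\right)^{2} + 27^{2}} = \left(\frac{-15 - 96}{-75} - 1321\right) + \sqrt{\left(\left(-27\right) \frac{1}{33}\right)^{2} + 729} = \left(\left(- \frac{1}{75}\right) \left(-111\right) - 1321\right) + \sqrt{\left(- \frac{9}{11}\right)^{2} + 729} = \left(\frac{37}{25} - 1321\right) + \sqrt{\frac{81}{121} + 729} = - \frac{32988}{25} + \sqrt{\frac{88290}{121}} = - \frac{32988}{25} + \frac{9 \sqrt{1090}}{11}$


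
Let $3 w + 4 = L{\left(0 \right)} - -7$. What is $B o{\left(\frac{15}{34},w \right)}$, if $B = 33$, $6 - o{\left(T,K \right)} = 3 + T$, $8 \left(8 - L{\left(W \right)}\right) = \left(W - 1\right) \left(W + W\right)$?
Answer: $\frac{2871}{34} \approx 84.441$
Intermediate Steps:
$L{\left(W \right)} = 8 - \frac{W \left(-1 + W\right)}{4}$ ($L{\left(W \right)} = 8 - \frac{\left(W - 1\right) \left(W + W\right)}{8} = 8 - \frac{\left(-1 + W\right) 2 W}{8} = 8 - \frac{2 W \left(-1 + W\right)}{8} = 8 - \frac{W \left(-1 + W\right)}{4}$)
$w = \frac{11}{3}$ ($w = - \frac{4}{3} + \frac{\left(8 - \frac{0^{2}}{4} + \frac{1}{4} \cdot 0\right) - -7}{3} = - \frac{4}{3} + \frac{\left(8 - 0 + 0\right) + 7}{3} = - \frac{4}{3} + \frac{\left(8 + 0 + 0\right) + 7}{3} = - \frac{4}{3} + \frac{8 + 7}{3} = - \frac{4}{3} + \frac{1}{3} \cdot 15 = - \frac{4}{3} + 5 = \frac{11}{3} \approx 3.6667$)
$o{\left(T,K \right)} = 3 - T$ ($o{\left(T,K \right)} = 6 - \left(3 + T\right) = 3 - T$)
$B o{\left(\frac{15}{34},w \right)} = 33 \left(3 - \frac{15}{34}\right) = 33 \cdot \frac{87}{34} = \frac{2871}{34}$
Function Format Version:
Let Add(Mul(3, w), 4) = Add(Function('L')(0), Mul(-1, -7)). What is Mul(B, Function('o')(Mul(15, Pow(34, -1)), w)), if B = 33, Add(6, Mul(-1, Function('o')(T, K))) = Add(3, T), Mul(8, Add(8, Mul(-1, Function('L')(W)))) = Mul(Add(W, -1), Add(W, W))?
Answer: Rational(2871, 34) ≈ 84.441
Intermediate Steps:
Function('L')(W) = Add(8, Mul(Rational(-1, 4), W, Add(-1, W))) (Function('L')(W) = Add(8, Mul(Rational(-1, 8), Mul(Add(W, -1), Add(W, W)))) = Add(8, Mul(Rational(-1, 8), Mul(Add(-1, W), Mul(2, W)))) = Add(8, Mul(Rational(-1, 8), Mul(2, W, Add(-1, W)))) = Add(8, Mul(Rational(-1, 4), W, Add(-1, W))))
w = Rational(11, 3) (w = Add(Rational(-4, 3), Mul(Rational(1, 3), Add(Add(8, Mul(Rational(-1, 4), Pow(0, 2)), Mul(Rational(1, 4), 0)), Mul(-1, -7)))) = Add(Rational(-4, 3), Mul(Rational(1, 3), Add(Add(8, Mul(Rational(-1, 4), 0), 0), 7))) = Add(Rational(-4, 3), Mul(Rational(1, 3), Add(Add(8, 0, 0), 7))) = Add(Rational(-4, 3), Mul(Rational(1, 3), Add(8, 7))) = Add(Rational(-4, 3), Mul(Rational(1, 3), 15)) = Add(Rational(-4, 3), 5) = Rational(11, 3) ≈ 3.6667)
Function('o')(T, K) = Add(3, Mul(-1, T)) (Function('o')(T, K) = Add(6, Mul(-1, Add(3, T))) = Add(6, Add(-3, Mul(-1, T))) = Add(3, Mul(-1, T)))
Mul(B, Function('o')(Mul(15, Pow(34, -1)), w)) = Mul(33, Add(3, Mul(-1, Mul(15, Pow(34, -1))))) = Mul(33, Add(3, Mul(-1, Mul(15, Rational(1, 34))))) = Mul(33, Add(3, Mul(-1, Rational(15, 34)))) = Mul(33, Add(3, Rational(-15, 34))) = Mul(33, Rational(87, 34)) = Rational(2871, 34)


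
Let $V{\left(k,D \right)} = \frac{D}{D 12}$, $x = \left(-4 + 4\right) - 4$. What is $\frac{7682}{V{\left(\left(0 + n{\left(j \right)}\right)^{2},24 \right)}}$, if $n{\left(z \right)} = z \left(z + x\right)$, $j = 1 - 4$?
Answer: $92184$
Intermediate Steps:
$j = -3$ ($j = 1 - 4 = -3$)
$x = -4$ ($x = 0 - 4 = -4$)
$n{\left(z \right)} = z \left(-4 + z\right)$ ($n{\left(z \right)} = z \left(z - 4\right) = z \left(-4 + z\right)$)
$V{\left(k,D \right)} = \frac{1}{12}$ ($V{\left(k,D \right)} = \frac{D}{12 D} = D \frac{1}{12 D} = \frac{1}{12}$)
$\frac{7682}{V{\left(\left(0 + n{\left(j \right)}\right)^{2},24 \right)}} = 7682 \frac{1}{\frac{1}{12}} = 7682 \cdot 12 = 92184$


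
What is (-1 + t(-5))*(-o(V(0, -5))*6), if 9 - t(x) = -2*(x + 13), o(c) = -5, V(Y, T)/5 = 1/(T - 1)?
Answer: 720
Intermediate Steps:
V(Y, T) = 5/(-1 + T) (V(Y, T) = 5/(T - 1) = 5/(-1 + T))
t(x) = 35 + 2*x (t(x) = 9 - (-2)*(x + 13) = 9 - (-2)*(13 + x) = 9 - (-26 - 2*x) = 9 + (26 + 2*x) = 35 + 2*x)
(-1 + t(-5))*(-o(V(0, -5))*6) = (-1 + (35 + 2*(-5)))*(-1*(-5)*6) = (-1 + (35 - 10))*(5*6) = (-1 + 25)*30 = 24*30 = 720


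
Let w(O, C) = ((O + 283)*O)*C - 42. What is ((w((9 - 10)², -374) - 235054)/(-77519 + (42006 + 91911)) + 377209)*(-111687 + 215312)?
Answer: 1102232797514375/28199 ≈ 3.9088e+10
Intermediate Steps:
w(O, C) = -42 + C*O*(283 + O) (w(O, C) = ((283 + O)*O)*C - 42 = (O*(283 + O))*C - 42 = C*O*(283 + O) - 42 = -42 + C*O*(283 + O))
((w((9 - 10)², -374) - 235054)/(-77519 + (42006 + 91911)) + 377209)*(-111687 + 215312) = (((-42 - 374*(9 - 10)⁴ + 283*(-374)*(9 - 10)²) - 235054)/(-77519 + (42006 + 91911)) + 377209)*(-111687 + 215312) = (((-42 - 374*((-1)²)² + 283*(-374)*(-1)²) - 235054)/(-77519 + 133917) + 377209)*103625 = (((-42 - 374*1² + 283*(-374)*1) - 235054)/56398 + 377209)*103625 = (((-42 - 374*1 - 105842) - 235054)*(1/56398) + 377209)*103625 = (((-42 - 374 - 105842) - 235054)*(1/56398) + 377209)*103625 = ((-106258 - 235054)*(1/56398) + 377209)*103625 = (-341312*1/56398 + 377209)*103625 = (-170656/28199 + 377209)*103625 = (10636745935/28199)*103625 = 1102232797514375/28199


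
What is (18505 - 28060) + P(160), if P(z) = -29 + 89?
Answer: -9495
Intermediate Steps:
P(z) = 60
(18505 - 28060) + P(160) = (18505 - 28060) + 60 = -9555 + 60 = -9495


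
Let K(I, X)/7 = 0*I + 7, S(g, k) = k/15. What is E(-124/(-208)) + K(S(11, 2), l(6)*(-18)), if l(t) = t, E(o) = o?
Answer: 2579/52 ≈ 49.596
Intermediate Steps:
S(g, k) = k/15 (S(g, k) = k*(1/15) = k/15)
K(I, X) = 49 (K(I, X) = 7*(0*I + 7) = 7*(0 + 7) = 7*7 = 49)
E(-124/(-208)) + K(S(11, 2), l(6)*(-18)) = -124/(-208) + 49 = -124*(-1/208) + 49 = 31/52 + 49 = 2579/52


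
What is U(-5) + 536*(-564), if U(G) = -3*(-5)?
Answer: -302289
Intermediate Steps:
U(G) = 15
U(-5) + 536*(-564) = 15 + 536*(-564) = 15 - 302304 = -302289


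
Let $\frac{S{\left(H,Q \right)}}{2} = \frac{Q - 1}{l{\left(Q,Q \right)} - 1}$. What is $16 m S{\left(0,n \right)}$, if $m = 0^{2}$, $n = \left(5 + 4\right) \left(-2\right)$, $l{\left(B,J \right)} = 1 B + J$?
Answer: $0$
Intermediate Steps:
$l{\left(B,J \right)} = B + J$
$n = -18$ ($n = 9 \left(-2\right) = -18$)
$S{\left(H,Q \right)} = \frac{2 \left(-1 + Q\right)}{-1 + 2 Q}$ ($S{\left(H,Q \right)} = 2 \frac{Q - 1}{\left(Q + Q\right) - 1} = 2 \frac{-1 + Q}{2 Q - 1} = 2 \frac{-1 + Q}{-1 + 2 Q} = \frac{2 \left(-1 + Q\right)}{-1 + 2 Q}$)
$m = 0$
$16 m S{\left(0,n \right)} = 16 \cdot 0 \frac{2 \left(-1 - 18\right)}{-1 + 2 \left(-18\right)} = 0 \cdot 2 \frac{1}{-1 - 36} \left(-19\right) = 0 \cdot 2 \frac{1}{-37} \left(-19\right) = 0 \cdot 2 \left(- \frac{1}{37}\right) \left(-19\right) = 0 \cdot \frac{38}{37} = 0$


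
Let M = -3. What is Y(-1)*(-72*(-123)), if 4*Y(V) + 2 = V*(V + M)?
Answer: 4428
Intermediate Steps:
Y(V) = -1/2 + V*(-3 + V)/4 (Y(V) = -1/2 + (V*(V - 3))/4 = -1/2 + (V*(-3 + V))/4 = -1/2 + V*(-3 + V)/4)
Y(-1)*(-72*(-123)) = (-1/2 - 3/4*(-1) + (1/4)*(-1)**2)*(-72*(-123)) = (-1/2 + 3/4 + (1/4)*1)*8856 = (-1/2 + 3/4 + 1/4)*8856 = (1/2)*8856 = 4428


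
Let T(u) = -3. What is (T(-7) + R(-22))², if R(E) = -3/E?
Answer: 3969/484 ≈ 8.2004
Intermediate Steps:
(T(-7) + R(-22))² = (-3 - 3/(-22))² = (-3 - 3*(-1/22))² = (-3 + 3/22)² = (-63/22)² = 3969/484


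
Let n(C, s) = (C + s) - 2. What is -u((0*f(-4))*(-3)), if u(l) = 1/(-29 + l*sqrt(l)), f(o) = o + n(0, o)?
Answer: 1/29 ≈ 0.034483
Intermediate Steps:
n(C, s) = -2 + C + s
f(o) = -2 + 2*o (f(o) = o + (-2 + 0 + o) = o + (-2 + o) = -2 + 2*o)
u(l) = 1/(-29 + l**(3/2))
-u((0*f(-4))*(-3)) = -1/(-29 + ((0*(-2 + 2*(-4)))*(-3))**(3/2)) = -1/(-29 + ((0*(-2 - 8))*(-3))**(3/2)) = -1/(-29 + ((0*(-10))*(-3))**(3/2)) = -1/(-29 + (0*(-3))**(3/2)) = -1/(-29 + 0**(3/2)) = -1/(-29 + 0) = -1/(-29) = -1*(-1/29) = 1/29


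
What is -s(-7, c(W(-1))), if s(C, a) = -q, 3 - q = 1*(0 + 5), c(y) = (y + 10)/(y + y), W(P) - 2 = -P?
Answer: -2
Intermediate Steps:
W(P) = 2 - P
c(y) = (10 + y)/(2*y) (c(y) = (10 + y)/((2*y)) = (10 + y)*(1/(2*y)) = (10 + y)/(2*y))
q = -2 (q = 3 - (0 + 5) = 3 - 5 = -2)
s(C, a) = 2 (s(C, a) = -1*(-2) = 2)
-s(-7, c(W(-1))) = -1*2 = -2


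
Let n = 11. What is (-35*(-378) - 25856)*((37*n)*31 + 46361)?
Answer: -744656228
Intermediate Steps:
(-35*(-378) - 25856)*((37*n)*31 + 46361) = (-35*(-378) - 25856)*((37*11)*31 + 46361) = (13230 - 25856)*(407*31 + 46361) = -12626*(12617 + 46361) = -12626*58978 = -744656228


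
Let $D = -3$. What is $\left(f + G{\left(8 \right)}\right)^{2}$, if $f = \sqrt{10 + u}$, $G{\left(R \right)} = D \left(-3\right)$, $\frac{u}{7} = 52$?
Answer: $\left(9 + \sqrt{374}\right)^{2} \approx 803.1$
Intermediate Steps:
$u = 364$ ($u = 7 \cdot 52 = 364$)
$G{\left(R \right)} = 9$ ($G{\left(R \right)} = \left(-3\right) \left(-3\right) = 9$)
$f = \sqrt{374}$ ($f = \sqrt{10 + 364} = \sqrt{374} \approx 19.339$)
$\left(f + G{\left(8 \right)}\right)^{2} = \left(\sqrt{374} + 9\right)^{2} = \left(9 + \sqrt{374}\right)^{2}$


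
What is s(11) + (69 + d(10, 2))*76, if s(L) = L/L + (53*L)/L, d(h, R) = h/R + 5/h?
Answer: 5716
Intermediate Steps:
d(h, R) = 5/h + h/R
s(L) = 54 (s(L) = 1 + 53 = 54)
s(11) + (69 + d(10, 2))*76 = 54 + (69 + (5/10 + 10/2))*76 = 54 + (69 + (5*(1/10) + 10*(1/2)))*76 = 54 + (69 + (1/2 + 5))*76 = 54 + (69 + 11/2)*76 = 54 + (149/2)*76 = 54 + 5662 = 5716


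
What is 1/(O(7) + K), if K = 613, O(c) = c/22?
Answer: 22/13493 ≈ 0.0016305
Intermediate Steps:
O(c) = c/22 (O(c) = c*(1/22) = c/22)
1/(O(7) + K) = 1/((1/22)*7 + 613) = 1/(7/22 + 613) = 1/(13493/22) = 22/13493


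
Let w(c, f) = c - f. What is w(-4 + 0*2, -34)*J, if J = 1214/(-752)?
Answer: -9105/188 ≈ -48.431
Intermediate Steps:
J = -607/376 (J = 1214*(-1/752) = -607/376 ≈ -1.6144)
w(-4 + 0*2, -34)*J = ((-4 + 0*2) - 1*(-34))*(-607/376) = ((-4 + 0) + 34)*(-607/376) = (-4 + 34)*(-607/376) = 30*(-607/376) = -9105/188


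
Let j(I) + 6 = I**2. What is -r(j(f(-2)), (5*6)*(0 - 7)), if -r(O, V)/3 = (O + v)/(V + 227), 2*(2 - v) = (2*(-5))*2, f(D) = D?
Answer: 30/17 ≈ 1.7647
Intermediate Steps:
v = 12 (v = 2 - 2*(-5)*2/2 = 2 - (-5)*2 = 2 - 1/2*(-20) = 2 + 10 = 12)
j(I) = -6 + I**2
r(O, V) = -3*(12 + O)/(227 + V) (r(O, V) = -3*(O + 12)/(V + 227) = -3*(12 + O)/(227 + V))
-r(j(f(-2)), (5*6)*(0 - 7)) = -3*(-12 - (-6 + (-2)**2))/(227 + (5*6)*(0 - 7)) = -3*(-12 - (-6 + 4))/(227 + 30*(-7)) = -3*(-12 - 1*(-2))/(227 - 210) = -3*(-12 + 2)/17 = -3*(-10)/17 = -1*(-30/17) = 30/17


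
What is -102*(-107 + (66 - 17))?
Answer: 5916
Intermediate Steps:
-102*(-107 + (66 - 17)) = -102*(-107 + 49) = -102*(-58) = 5916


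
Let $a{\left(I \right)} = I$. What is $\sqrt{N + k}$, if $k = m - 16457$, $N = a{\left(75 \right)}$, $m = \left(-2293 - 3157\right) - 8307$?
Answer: $i \sqrt{30139} \approx 173.61 i$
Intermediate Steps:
$m = -13757$ ($m = -5450 - 8307 = -13757$)
$N = 75$
$k = -30214$ ($k = -13757 - 16457 = -30214$)
$\sqrt{N + k} = \sqrt{75 - 30214} = \sqrt{-30139} = i \sqrt{30139}$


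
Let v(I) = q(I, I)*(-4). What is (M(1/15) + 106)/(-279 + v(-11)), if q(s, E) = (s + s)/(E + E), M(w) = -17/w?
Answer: 149/283 ≈ 0.52650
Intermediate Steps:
q(s, E) = s/E (q(s, E) = (2*s)/((2*E)) = (2*s)*(1/(2*E)) = s/E)
v(I) = -4 (v(I) = (I/I)*(-4) = 1*(-4) = -4)
(M(1/15) + 106)/(-279 + v(-11)) = (-17/(1/15) + 106)/(-279 - 4) = (-17/1/15 + 106)/(-283) = (-17*15 + 106)*(-1/283) = (-255 + 106)*(-1/283) = -149*(-1/283) = 149/283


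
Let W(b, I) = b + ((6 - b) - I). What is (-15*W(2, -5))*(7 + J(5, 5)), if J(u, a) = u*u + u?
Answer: -6105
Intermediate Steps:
J(u, a) = u + u² (J(u, a) = u² + u = u + u²)
W(b, I) = 6 - I (W(b, I) = b + (6 - I - b) = 6 - I)
(-15*W(2, -5))*(7 + J(5, 5)) = (-15*(6 - 1*(-5)))*(7 + 5*(1 + 5)) = (-15*(6 + 5))*(7 + 5*6) = (-15*11)*(7 + 30) = -165*37 = -6105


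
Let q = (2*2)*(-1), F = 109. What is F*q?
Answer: -436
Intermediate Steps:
q = -4 (q = 4*(-1) = -4)
F*q = 109*(-4) = -436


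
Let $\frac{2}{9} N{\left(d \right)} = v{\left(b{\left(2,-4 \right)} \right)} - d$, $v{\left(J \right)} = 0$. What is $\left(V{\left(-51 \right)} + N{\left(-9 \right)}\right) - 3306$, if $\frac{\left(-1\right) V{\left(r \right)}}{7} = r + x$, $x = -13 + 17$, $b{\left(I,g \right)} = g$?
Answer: $- \frac{5873}{2} \approx -2936.5$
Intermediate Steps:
$x = 4$
$N{\left(d \right)} = - \frac{9 d}{2}$ ($N{\left(d \right)} = \frac{9 \left(0 - d\right)}{2} = \frac{9 \left(- d\right)}{2} = - \frac{9 d}{2}$)
$V{\left(r \right)} = -28 - 7 r$ ($V{\left(r \right)} = - 7 \left(r + 4\right) = - 7 \left(4 + r\right) = -28 - 7 r$)
$\left(V{\left(-51 \right)} + N{\left(-9 \right)}\right) - 3306 = \left(\left(-28 - -357\right) - - \frac{81}{2}\right) - 3306 = \left(\left(-28 + 357\right) + \frac{81}{2}\right) - 3306 = \left(329 + \frac{81}{2}\right) - 3306 = \frac{739}{2} - 3306 = - \frac{5873}{2}$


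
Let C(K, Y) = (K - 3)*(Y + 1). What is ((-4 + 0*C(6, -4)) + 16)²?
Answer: 144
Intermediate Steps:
C(K, Y) = (1 + Y)*(-3 + K) (C(K, Y) = (-3 + K)*(1 + Y) = (1 + Y)*(-3 + K))
((-4 + 0*C(6, -4)) + 16)² = ((-4 + 0*(-3 + 6 - 3*(-4) + 6*(-4))) + 16)² = ((-4 + 0*(-3 + 6 + 12 - 24)) + 16)² = ((-4 + 0*(-9)) + 16)² = ((-4 + 0) + 16)² = (-4 + 16)² = 12² = 144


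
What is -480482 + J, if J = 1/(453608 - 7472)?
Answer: -214360317551/446136 ≈ -4.8048e+5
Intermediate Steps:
J = 1/446136 ≈ 2.2415e-6
-480482 + J = -480482 + 1/446136 = -214360317551/446136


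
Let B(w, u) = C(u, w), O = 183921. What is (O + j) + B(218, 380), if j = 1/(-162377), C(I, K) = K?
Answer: 29899938402/162377 ≈ 1.8414e+5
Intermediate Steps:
B(w, u) = w
j = -1/162377 ≈ -6.1585e-6
(O + j) + B(218, 380) = (183921 - 1/162377) + 218 = 29864540216/162377 + 218 = 29899938402/162377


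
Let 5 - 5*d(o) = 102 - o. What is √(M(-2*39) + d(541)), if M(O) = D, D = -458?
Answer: I*√9230/5 ≈ 19.215*I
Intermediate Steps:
d(o) = -97/5 + o/5 (d(o) = 1 - (102 - o)/5 = 1 + (-102/5 + o/5) = -97/5 + o/5)
M(O) = -458
√(M(-2*39) + d(541)) = √(-458 + (-97/5 + (⅕)*541)) = √(-458 + (-97/5 + 541/5)) = √(-458 + 444/5) = √(-1846/5) = I*√9230/5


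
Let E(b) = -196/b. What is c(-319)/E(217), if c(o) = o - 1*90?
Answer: 12679/28 ≈ 452.82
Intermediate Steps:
c(o) = -90 + o (c(o) = o - 90 = -90 + o)
c(-319)/E(217) = (-90 - 319)/((-196/217)) = -409/((-196*1/217)) = -409/(-28/31) = -409*(-31/28) = 12679/28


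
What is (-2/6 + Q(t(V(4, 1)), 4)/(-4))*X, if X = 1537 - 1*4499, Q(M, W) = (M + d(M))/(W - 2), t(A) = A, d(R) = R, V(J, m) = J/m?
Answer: 11848/3 ≈ 3949.3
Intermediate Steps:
Q(M, W) = 2*M/(-2 + W) (Q(M, W) = (M + M)/(W - 2) = (2*M)/(-2 + W) = 2*M/(-2 + W))
X = -2962 (X = 1537 - 4499 = -2962)
(-2/6 + Q(t(V(4, 1)), 4)/(-4))*X = (-2/6 + (2*(4/1)/(-2 + 4))/(-4))*(-2962) = (-2*1/6 + (2*(4*1)/2)*(-1/4))*(-2962) = (-1/3 + (2*4*(1/2))*(-1/4))*(-2962) = (-1/3 + 4*(-1/4))*(-2962) = (-1/3 - 1)*(-2962) = -4/3*(-2962) = 11848/3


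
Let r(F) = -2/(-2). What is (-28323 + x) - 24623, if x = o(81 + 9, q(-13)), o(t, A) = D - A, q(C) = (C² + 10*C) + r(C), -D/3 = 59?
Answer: -53163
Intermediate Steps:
D = -177 (D = -3*59 = -177)
r(F) = 1 (r(F) = -2*(-½) = 1)
q(C) = 1 + C² + 10*C (q(C) = (C² + 10*C) + 1 = 1 + C² + 10*C)
o(t, A) = -177 - A
x = -217 (x = -177 - (1 + (-13)² + 10*(-13)) = -177 - (1 + 169 - 130) = -177 - 1*40 = -177 - 40 = -217)
(-28323 + x) - 24623 = (-28323 - 217) - 24623 = -28540 - 24623 = -53163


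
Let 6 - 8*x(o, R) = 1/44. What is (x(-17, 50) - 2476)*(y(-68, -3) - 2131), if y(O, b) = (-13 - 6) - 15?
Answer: 1886340685/352 ≈ 5.3589e+6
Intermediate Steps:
y(O, b) = -34 (y(O, b) = -19 - 15 = -34)
x(o, R) = 263/352 (x(o, R) = ¾ - ⅛/44 = ¾ - ⅛*1/44 = ¾ - 1/352 = 263/352)
(x(-17, 50) - 2476)*(y(-68, -3) - 2131) = (263/352 - 2476)*(-34 - 2131) = -871289/352*(-2165) = 1886340685/352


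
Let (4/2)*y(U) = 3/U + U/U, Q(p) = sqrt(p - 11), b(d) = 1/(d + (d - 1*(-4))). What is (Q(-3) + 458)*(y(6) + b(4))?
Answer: 1145/3 + 5*I*sqrt(14)/6 ≈ 381.67 + 3.118*I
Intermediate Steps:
b(d) = 1/(4 + 2*d) (b(d) = 1/(d + (d + 4)) = 1/(d + (4 + d)) = 1/(4 + 2*d))
Q(p) = sqrt(-11 + p)
y(U) = 1/2 + 3/(2*U) (y(U) = (3/U + U/U)/2 = (3/U + 1)/2 = (1 + 3/U)/2 = 1/2 + 3/(2*U))
(Q(-3) + 458)*(y(6) + b(4)) = (sqrt(-11 - 3) + 458)*((1/2)*(3 + 6)/6 + 1/(2*(2 + 4))) = (sqrt(-14) + 458)*((1/2)*(1/6)*9 + (1/2)/6) = (I*sqrt(14) + 458)*(3/4 + (1/2)*(1/6)) = (458 + I*sqrt(14))*(3/4 + 1/12) = (458 + I*sqrt(14))*(5/6) = 1145/3 + 5*I*sqrt(14)/6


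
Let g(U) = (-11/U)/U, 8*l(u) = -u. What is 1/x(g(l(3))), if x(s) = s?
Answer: -9/704 ≈ -0.012784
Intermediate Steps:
l(u) = -u/8 (l(u) = (-u)/8 = -u/8)
g(U) = -11/U**2
1/x(g(l(3))) = 1/(-11/(-1/8*3)**2) = 1/(-11/(-3/8)**2) = 1/(-11*64/9) = 1/(-704/9) = -9/704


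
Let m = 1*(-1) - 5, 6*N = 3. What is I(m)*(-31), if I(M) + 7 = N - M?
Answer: 31/2 ≈ 15.500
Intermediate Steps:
N = ½ (N = (⅙)*3 = ½ ≈ 0.50000)
m = -6 (m = -1 - 5 = -6)
I(M) = -13/2 - M (I(M) = -7 + (½ - M) = -13/2 - M)
I(m)*(-31) = (-13/2 - 1*(-6))*(-31) = (-13/2 + 6)*(-31) = -½*(-31) = 31/2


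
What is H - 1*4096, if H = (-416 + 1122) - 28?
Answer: -3418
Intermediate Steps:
H = 678 (H = 706 - 28 = 678)
H - 1*4096 = 678 - 1*4096 = 678 - 4096 = -3418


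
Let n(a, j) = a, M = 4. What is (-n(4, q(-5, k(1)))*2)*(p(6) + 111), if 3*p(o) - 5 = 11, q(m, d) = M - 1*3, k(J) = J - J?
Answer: -2792/3 ≈ -930.67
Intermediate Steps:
k(J) = 0
q(m, d) = 1 (q(m, d) = 4 - 1*3 = 4 - 3 = 1)
p(o) = 16/3 (p(o) = 5/3 + (⅓)*11 = 5/3 + 11/3 = 16/3)
(-n(4, q(-5, k(1)))*2)*(p(6) + 111) = (-1*4*2)*(16/3 + 111) = -4*2*(349/3) = -8*349/3 = -2792/3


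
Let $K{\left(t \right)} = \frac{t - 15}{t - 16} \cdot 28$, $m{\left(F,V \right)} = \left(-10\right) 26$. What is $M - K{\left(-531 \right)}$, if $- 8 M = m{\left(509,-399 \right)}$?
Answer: $\frac{4979}{1094} \approx 4.5512$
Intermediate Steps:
$m{\left(F,V \right)} = -260$
$K{\left(t \right)} = \frac{28 \left(-15 + t\right)}{-16 + t}$ ($K{\left(t \right)} = \frac{-15 + t}{-16 + t} 28 = \frac{28 \left(-15 + t\right)}{-16 + t}$)
$M = \frac{65}{2}$ ($M = \left(- \frac{1}{8}\right) \left(-260\right) = \frac{65}{2} \approx 32.5$)
$M - K{\left(-531 \right)} = \frac{65}{2} - \frac{28 \left(-15 - 531\right)}{-16 - 531} = \frac{65}{2} - 28 \frac{1}{-547} \left(-546\right) = \frac{65}{2} - 28 \left(- \frac{1}{547}\right) \left(-546\right) = \frac{65}{2} - \frac{15288}{547} = \frac{4979}{1094}$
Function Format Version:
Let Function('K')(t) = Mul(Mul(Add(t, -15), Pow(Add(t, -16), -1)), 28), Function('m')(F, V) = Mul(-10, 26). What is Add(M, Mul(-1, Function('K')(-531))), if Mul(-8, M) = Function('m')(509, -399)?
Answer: Rational(4979, 1094) ≈ 4.5512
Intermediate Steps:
Function('m')(F, V) = -260
Function('K')(t) = Mul(28, Pow(Add(-16, t), -1), Add(-15, t)) (Function('K')(t) = Mul(Mul(Add(-15, t), Pow(Add(-16, t), -1)), 28) = Mul(Mul(Pow(Add(-16, t), -1), Add(-15, t)), 28) = Mul(28, Pow(Add(-16, t), -1), Add(-15, t)))
M = Rational(65, 2) (M = Mul(Rational(-1, 8), -260) = Rational(65, 2) ≈ 32.500)
Add(M, Mul(-1, Function('K')(-531))) = Add(Rational(65, 2), Mul(-1, Mul(28, Pow(Add(-16, -531), -1), Add(-15, -531)))) = Add(Rational(65, 2), Mul(-1, Mul(28, Pow(-547, -1), -546))) = Add(Rational(65, 2), Mul(-1, Mul(28, Rational(-1, 547), -546))) = Add(Rational(65, 2), Mul(-1, Rational(15288, 547))) = Add(Rational(65, 2), Rational(-15288, 547)) = Rational(4979, 1094)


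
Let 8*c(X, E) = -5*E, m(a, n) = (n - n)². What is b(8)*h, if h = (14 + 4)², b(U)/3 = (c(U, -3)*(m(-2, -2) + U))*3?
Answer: 43740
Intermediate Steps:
m(a, n) = 0 (m(a, n) = 0² = 0)
c(X, E) = -5*E/8 (c(X, E) = (-5*E)/8 = -5*E/8)
b(U) = 135*U/8 (b(U) = 3*(((-5/8*(-3))*(0 + U))*3) = 3*((15*U/8)*3) = 3*(45*U/8) = 135*U/8)
h = 324 (h = 18² = 324)
b(8)*h = ((135/8)*8)*324 = 135*324 = 43740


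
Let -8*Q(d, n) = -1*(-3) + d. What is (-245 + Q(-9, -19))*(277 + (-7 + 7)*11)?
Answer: -270629/4 ≈ -67657.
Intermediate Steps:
Q(d, n) = -3/8 - d/8 (Q(d, n) = -(-1*(-3) + d)/8 = -(3 + d)/8 = -3/8 - d/8)
(-245 + Q(-9, -19))*(277 + (-7 + 7)*11) = (-245 + (-3/8 - ⅛*(-9)))*(277 + (-7 + 7)*11) = (-245 + (-3/8 + 9/8))*(277 + 0*11) = (-245 + ¾)*(277 + 0) = -977/4*277 = -270629/4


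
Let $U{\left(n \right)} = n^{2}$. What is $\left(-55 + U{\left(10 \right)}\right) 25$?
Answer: $1125$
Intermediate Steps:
$\left(-55 + U{\left(10 \right)}\right) 25 = \left(-55 + 10^{2}\right) 25 = \left(-55 + 100\right) 25 = 45 \cdot 25 = 1125$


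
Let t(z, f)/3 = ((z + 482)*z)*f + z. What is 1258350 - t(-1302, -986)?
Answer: 3159341376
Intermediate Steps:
t(z, f) = 3*z + 3*f*z*(482 + z) (t(z, f) = 3*(((z + 482)*z)*f + z) = 3*(((482 + z)*z)*f + z) = 3*((z*(482 + z))*f + z) = 3*(f*z*(482 + z) + z) = 3*(z + f*z*(482 + z)) = 3*z + 3*f*z*(482 + z))
1258350 - t(-1302, -986) = 1258350 - 3*(-1302)*(1 + 482*(-986) - 986*(-1302)) = 1258350 - 3*(-1302)*(1 - 475252 + 1283772) = 1258350 - 3*(-1302)*808521 = 1258350 - 1*(-3158083026) = 1258350 + 3158083026 = 3159341376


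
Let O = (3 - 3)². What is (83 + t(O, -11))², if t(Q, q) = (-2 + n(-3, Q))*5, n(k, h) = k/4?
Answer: 76729/16 ≈ 4795.6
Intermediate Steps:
n(k, h) = k/4 (n(k, h) = k*(¼) = k/4)
O = 0 (O = 0² = 0)
t(Q, q) = -55/4 (t(Q, q) = (-2 + (¼)*(-3))*5 = (-2 - ¾)*5 = -11/4*5 = -55/4)
(83 + t(O, -11))² = (83 - 55/4)² = (277/4)² = 76729/16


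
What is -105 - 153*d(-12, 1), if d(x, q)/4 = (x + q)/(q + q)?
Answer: 3261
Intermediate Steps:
d(x, q) = 2*(q + x)/q (d(x, q) = 4*((x + q)/(q + q)) = 4*((q + x)/((2*q))) = 4*((q + x)*(1/(2*q))) = 4*((q + x)/(2*q)) = 2*(q + x)/q)
-105 - 153*d(-12, 1) = -105 - 153*(2 + 2*(-12)/1) = -105 - 153*(2 + 2*(-12)*1) = -105 - 153*(2 - 24) = -105 - 153*(-22) = -105 + 3366 = 3261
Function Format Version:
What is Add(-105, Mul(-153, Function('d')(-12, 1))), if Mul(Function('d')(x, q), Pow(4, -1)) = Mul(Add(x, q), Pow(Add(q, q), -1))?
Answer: 3261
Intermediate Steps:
Function('d')(x, q) = Mul(2, Pow(q, -1), Add(q, x)) (Function('d')(x, q) = Mul(4, Mul(Add(x, q), Pow(Add(q, q), -1))) = Mul(4, Mul(Add(q, x), Pow(Mul(2, q), -1))) = Mul(4, Mul(Add(q, x), Mul(Rational(1, 2), Pow(q, -1)))) = Mul(4, Mul(Rational(1, 2), Pow(q, -1), Add(q, x))) = Mul(2, Pow(q, -1), Add(q, x)))
Add(-105, Mul(-153, Function('d')(-12, 1))) = Add(-105, Mul(-153, Add(2, Mul(2, -12, Pow(1, -1))))) = Add(-105, Mul(-153, Add(2, Mul(2, -12, 1)))) = Add(-105, Mul(-153, Add(2, -24))) = Add(-105, Mul(-153, -22)) = Add(-105, 3366) = 3261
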